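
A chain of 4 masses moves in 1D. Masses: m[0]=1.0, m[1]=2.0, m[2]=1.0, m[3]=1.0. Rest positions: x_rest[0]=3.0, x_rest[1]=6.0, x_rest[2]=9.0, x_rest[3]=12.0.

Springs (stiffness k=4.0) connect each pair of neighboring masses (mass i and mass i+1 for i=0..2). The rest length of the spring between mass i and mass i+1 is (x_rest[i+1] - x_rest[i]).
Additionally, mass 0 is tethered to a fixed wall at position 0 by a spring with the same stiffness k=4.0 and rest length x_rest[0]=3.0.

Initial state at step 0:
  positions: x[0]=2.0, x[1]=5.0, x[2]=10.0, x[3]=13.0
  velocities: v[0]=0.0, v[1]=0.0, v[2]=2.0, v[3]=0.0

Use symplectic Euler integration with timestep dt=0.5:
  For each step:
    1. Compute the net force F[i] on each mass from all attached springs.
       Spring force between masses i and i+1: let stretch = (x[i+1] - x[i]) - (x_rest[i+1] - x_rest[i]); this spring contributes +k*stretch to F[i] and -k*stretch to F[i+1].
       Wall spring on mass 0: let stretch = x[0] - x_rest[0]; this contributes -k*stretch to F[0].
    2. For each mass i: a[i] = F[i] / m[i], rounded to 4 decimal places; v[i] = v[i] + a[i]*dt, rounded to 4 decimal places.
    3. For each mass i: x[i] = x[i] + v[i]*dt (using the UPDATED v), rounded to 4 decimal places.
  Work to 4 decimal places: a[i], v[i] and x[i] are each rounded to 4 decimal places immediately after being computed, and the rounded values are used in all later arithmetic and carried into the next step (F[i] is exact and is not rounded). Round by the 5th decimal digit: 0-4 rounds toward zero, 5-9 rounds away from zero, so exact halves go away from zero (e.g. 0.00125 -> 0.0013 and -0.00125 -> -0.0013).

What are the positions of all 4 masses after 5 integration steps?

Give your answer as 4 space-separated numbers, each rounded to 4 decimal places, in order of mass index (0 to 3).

Step 0: x=[2.0000 5.0000 10.0000 13.0000] v=[0.0000 0.0000 2.0000 0.0000]
Step 1: x=[3.0000 6.0000 9.0000 13.0000] v=[2.0000 2.0000 -2.0000 0.0000]
Step 2: x=[4.0000 7.0000 9.0000 12.0000] v=[2.0000 2.0000 0.0000 -2.0000]
Step 3: x=[4.0000 7.5000 10.0000 11.0000] v=[0.0000 1.0000 2.0000 -2.0000]
Step 4: x=[3.5000 7.5000 9.5000 12.0000] v=[-1.0000 0.0000 -1.0000 2.0000]
Step 5: x=[3.5000 6.5000 9.5000 13.5000] v=[0.0000 -2.0000 0.0000 3.0000]

Answer: 3.5000 6.5000 9.5000 13.5000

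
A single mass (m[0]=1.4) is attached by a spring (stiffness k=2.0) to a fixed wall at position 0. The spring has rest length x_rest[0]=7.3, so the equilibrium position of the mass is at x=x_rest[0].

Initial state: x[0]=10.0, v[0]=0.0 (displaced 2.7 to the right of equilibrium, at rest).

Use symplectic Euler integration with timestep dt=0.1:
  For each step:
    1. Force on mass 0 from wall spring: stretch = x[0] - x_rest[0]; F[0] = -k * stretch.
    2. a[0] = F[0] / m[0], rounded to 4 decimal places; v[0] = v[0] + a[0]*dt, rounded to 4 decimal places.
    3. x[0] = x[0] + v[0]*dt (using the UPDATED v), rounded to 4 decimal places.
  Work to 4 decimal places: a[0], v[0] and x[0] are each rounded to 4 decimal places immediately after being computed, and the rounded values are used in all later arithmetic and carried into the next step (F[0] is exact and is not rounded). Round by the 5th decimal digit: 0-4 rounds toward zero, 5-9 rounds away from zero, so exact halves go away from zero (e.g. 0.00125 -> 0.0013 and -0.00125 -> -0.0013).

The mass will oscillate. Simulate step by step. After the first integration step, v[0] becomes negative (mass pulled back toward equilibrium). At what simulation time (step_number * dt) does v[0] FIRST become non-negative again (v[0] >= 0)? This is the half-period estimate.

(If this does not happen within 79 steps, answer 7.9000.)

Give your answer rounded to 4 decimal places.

Answer: 2.7000

Derivation:
Step 0: x=[10.0000] v=[0.0000]
Step 1: x=[9.9614] v=[-0.3857]
Step 2: x=[9.8848] v=[-0.7659]
Step 3: x=[9.7713] v=[-1.1352]
Step 4: x=[9.6225] v=[-1.4882]
Step 5: x=[9.4405] v=[-1.8200]
Step 6: x=[9.2279] v=[-2.1258]
Step 7: x=[8.9878] v=[-2.4012]
Step 8: x=[8.7236] v=[-2.6423]
Step 9: x=[8.4390] v=[-2.8457]
Step 10: x=[8.1382] v=[-3.0084]
Step 11: x=[7.8254] v=[-3.1281]
Step 12: x=[7.5051] v=[-3.2032]
Step 13: x=[7.1819] v=[-3.2325]
Step 14: x=[6.8603] v=[-3.2156]
Step 15: x=[6.5450] v=[-3.1528]
Step 16: x=[6.2405] v=[-3.0449]
Step 17: x=[5.9512] v=[-2.8935]
Step 18: x=[5.6811] v=[-2.7008]
Step 19: x=[5.4342] v=[-2.4695]
Step 20: x=[5.2139] v=[-2.2030]
Step 21: x=[5.0234] v=[-1.9050]
Step 22: x=[4.8654] v=[-1.5798]
Step 23: x=[4.7422] v=[-1.2320]
Step 24: x=[4.6555] v=[-0.8666]
Step 25: x=[4.6066] v=[-0.4888]
Step 26: x=[4.5962] v=[-0.1040]
Step 27: x=[4.6244] v=[0.2823]
First v>=0 after going negative at step 27, time=2.7000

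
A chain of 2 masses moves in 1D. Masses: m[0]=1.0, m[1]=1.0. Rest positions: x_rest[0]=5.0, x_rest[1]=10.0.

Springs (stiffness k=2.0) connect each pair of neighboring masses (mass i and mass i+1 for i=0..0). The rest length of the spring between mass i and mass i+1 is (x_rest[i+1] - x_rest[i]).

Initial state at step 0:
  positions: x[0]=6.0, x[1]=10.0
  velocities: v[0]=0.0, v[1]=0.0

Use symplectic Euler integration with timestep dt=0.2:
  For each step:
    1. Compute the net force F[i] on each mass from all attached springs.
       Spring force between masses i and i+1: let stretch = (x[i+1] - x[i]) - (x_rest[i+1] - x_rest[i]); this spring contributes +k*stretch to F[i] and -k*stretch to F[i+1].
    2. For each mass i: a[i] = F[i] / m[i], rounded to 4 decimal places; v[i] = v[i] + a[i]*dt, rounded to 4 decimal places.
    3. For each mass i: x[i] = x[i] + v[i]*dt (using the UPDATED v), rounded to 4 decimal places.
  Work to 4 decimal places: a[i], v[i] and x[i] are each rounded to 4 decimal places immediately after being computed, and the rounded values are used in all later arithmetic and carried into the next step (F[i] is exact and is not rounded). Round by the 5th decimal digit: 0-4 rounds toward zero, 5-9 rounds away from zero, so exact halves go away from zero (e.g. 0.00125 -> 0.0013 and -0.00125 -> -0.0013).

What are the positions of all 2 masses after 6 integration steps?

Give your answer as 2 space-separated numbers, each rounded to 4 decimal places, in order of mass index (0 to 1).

Step 0: x=[6.0000 10.0000] v=[0.0000 0.0000]
Step 1: x=[5.9200 10.0800] v=[-0.4000 0.4000]
Step 2: x=[5.7728 10.2272] v=[-0.7360 0.7360]
Step 3: x=[5.5820 10.4180] v=[-0.9542 0.9542]
Step 4: x=[5.3780 10.6220] v=[-1.0198 1.0198]
Step 5: x=[5.1936 10.8064] v=[-0.9222 0.9222]
Step 6: x=[5.0582 10.9418] v=[-0.6771 0.6771]

Answer: 5.0582 10.9418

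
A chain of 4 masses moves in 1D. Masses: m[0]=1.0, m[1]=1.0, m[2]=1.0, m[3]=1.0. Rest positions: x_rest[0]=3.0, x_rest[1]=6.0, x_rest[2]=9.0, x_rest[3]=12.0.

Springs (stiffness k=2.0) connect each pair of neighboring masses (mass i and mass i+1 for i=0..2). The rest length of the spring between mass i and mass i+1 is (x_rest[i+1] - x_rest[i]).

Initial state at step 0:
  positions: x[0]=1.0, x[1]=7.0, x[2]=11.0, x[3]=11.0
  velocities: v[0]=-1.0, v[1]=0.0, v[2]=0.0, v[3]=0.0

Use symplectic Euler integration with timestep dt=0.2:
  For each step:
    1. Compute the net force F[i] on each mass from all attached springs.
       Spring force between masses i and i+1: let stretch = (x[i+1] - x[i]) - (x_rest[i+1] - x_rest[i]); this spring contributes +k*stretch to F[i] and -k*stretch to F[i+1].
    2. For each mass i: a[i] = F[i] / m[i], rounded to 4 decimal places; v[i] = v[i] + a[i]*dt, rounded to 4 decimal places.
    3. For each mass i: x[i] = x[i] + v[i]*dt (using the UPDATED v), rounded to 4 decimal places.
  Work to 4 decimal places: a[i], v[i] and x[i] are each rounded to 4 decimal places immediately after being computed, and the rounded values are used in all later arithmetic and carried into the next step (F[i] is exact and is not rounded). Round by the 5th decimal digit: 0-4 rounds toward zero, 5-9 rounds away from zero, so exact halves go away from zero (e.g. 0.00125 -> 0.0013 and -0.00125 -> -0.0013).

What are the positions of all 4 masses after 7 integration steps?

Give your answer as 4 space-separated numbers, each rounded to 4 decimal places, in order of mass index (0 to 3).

Answer: 3.7097 4.1595 7.1820 13.5488

Derivation:
Step 0: x=[1.0000 7.0000 11.0000 11.0000] v=[-1.0000 0.0000 0.0000 0.0000]
Step 1: x=[1.0400 6.8400 10.6800 11.2400] v=[0.2000 -0.8000 -1.6000 1.2000]
Step 2: x=[1.3040 6.5232 10.0976 11.6752] v=[1.3200 -1.5840 -2.9120 2.1760]
Step 3: x=[1.7455 6.0748 9.3555 12.2242] v=[2.2077 -2.2419 -3.7107 2.7450]
Step 4: x=[2.2934 5.5425 8.5804 12.7837] v=[2.7394 -2.6613 -3.8755 2.7975]
Step 5: x=[2.8612 4.9933 7.8985 13.2469] v=[2.8390 -2.7458 -3.4093 2.3162]
Step 6: x=[3.3596 4.5060 7.4121 13.5223] v=[2.4918 -2.4366 -2.4320 1.3768]
Step 7: x=[3.7097 4.1595 7.1820 13.5488] v=[1.7504 -1.7327 -1.1504 0.1327]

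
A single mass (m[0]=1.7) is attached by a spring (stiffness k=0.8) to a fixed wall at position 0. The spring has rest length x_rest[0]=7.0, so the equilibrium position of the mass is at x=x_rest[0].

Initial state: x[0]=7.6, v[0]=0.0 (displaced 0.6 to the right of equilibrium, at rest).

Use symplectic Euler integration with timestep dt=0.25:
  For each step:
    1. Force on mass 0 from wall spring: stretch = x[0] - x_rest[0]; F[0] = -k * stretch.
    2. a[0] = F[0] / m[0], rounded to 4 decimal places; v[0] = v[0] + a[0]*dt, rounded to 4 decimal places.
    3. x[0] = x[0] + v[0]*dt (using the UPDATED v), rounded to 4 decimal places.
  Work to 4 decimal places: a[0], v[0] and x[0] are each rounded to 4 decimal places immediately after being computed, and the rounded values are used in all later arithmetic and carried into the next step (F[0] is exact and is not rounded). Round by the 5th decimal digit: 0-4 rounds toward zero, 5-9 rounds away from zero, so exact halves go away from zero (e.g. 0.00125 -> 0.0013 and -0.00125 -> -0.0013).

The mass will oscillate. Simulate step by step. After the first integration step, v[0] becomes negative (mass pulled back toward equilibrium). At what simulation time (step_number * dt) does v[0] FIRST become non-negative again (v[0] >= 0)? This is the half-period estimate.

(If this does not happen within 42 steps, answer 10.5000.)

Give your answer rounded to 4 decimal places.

Answer: 4.7500

Derivation:
Step 0: x=[7.6000] v=[0.0000]
Step 1: x=[7.5824] v=[-0.0706]
Step 2: x=[7.5476] v=[-0.1391]
Step 3: x=[7.4967] v=[-0.2035]
Step 4: x=[7.4312] v=[-0.2619]
Step 5: x=[7.3531] v=[-0.3126]
Step 6: x=[7.2646] v=[-0.3542]
Step 7: x=[7.1683] v=[-0.3853]
Step 8: x=[7.0670] v=[-0.4051]
Step 9: x=[6.9638] v=[-0.4130]
Step 10: x=[6.8616] v=[-0.4088]
Step 11: x=[6.7635] v=[-0.3925]
Step 12: x=[6.6723] v=[-0.3647]
Step 13: x=[6.5908] v=[-0.3262]
Step 14: x=[6.5213] v=[-0.2781]
Step 15: x=[6.4659] v=[-0.2218]
Step 16: x=[6.4262] v=[-0.1590]
Step 17: x=[6.4033] v=[-0.0915]
Step 18: x=[6.3980] v=[-0.0213]
Step 19: x=[6.4104] v=[0.0495]
First v>=0 after going negative at step 19, time=4.7500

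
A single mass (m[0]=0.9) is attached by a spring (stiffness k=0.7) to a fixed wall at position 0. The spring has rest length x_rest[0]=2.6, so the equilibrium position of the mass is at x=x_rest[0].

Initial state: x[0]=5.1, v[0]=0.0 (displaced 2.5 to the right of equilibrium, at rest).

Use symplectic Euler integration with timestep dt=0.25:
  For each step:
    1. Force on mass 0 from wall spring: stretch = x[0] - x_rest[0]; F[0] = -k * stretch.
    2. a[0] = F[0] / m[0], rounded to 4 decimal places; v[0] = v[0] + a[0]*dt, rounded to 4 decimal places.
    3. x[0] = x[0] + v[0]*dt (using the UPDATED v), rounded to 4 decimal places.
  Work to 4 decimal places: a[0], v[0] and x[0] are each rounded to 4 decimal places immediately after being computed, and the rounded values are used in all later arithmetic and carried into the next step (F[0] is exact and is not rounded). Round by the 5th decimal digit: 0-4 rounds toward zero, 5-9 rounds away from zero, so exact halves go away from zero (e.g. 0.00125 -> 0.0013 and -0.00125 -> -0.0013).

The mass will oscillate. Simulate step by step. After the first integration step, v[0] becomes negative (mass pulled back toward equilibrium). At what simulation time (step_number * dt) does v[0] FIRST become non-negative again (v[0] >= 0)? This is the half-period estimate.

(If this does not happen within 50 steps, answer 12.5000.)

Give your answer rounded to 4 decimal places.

Step 0: x=[5.1000] v=[0.0000]
Step 1: x=[4.9785] v=[-0.4861]
Step 2: x=[4.7414] v=[-0.9486]
Step 3: x=[4.4002] v=[-1.3650]
Step 4: x=[3.9714] v=[-1.7151]
Step 5: x=[3.4760] v=[-1.9818]
Step 6: x=[2.9380] v=[-2.1521]
Step 7: x=[2.3836] v=[-2.2178]
Step 8: x=[1.8397] v=[-2.1757]
Step 9: x=[1.3327] v=[-2.0279]
Step 10: x=[0.8873] v=[-1.7815]
Step 11: x=[0.5252] v=[-1.4485]
Step 12: x=[0.2639] v=[-1.0451]
Step 13: x=[0.1162] v=[-0.5909]
Step 14: x=[0.0892] v=[-0.1080]
Step 15: x=[0.1843] v=[0.3802]
First v>=0 after going negative at step 15, time=3.7500

Answer: 3.7500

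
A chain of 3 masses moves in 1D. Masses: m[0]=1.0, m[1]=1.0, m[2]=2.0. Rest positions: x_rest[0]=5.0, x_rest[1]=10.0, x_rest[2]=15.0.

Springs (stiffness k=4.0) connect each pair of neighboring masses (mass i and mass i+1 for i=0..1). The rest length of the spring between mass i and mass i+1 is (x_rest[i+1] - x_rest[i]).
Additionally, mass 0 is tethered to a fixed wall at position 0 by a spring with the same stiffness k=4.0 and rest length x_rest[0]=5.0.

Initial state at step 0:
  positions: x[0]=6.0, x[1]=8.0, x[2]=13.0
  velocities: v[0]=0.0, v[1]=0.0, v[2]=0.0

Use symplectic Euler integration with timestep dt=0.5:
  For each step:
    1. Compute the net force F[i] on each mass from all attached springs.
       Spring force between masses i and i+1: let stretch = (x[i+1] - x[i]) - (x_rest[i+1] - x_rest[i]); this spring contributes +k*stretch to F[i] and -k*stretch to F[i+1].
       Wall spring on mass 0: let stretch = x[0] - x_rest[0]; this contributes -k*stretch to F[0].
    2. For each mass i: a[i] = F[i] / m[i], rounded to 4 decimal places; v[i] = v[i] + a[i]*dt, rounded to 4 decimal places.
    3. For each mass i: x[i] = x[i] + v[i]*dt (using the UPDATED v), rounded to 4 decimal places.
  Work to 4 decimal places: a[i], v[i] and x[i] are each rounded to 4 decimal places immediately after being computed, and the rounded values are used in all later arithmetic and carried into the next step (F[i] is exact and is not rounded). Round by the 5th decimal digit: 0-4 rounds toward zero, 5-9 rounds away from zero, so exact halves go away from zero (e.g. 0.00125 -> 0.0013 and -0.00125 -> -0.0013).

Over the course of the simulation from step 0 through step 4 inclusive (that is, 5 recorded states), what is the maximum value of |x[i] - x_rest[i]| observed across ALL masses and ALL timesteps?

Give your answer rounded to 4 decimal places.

Answer: 3.0000

Derivation:
Step 0: x=[6.0000 8.0000 13.0000] v=[0.0000 0.0000 0.0000]
Step 1: x=[2.0000 11.0000 13.0000] v=[-8.0000 6.0000 0.0000]
Step 2: x=[5.0000 7.0000 14.5000] v=[6.0000 -8.0000 3.0000]
Step 3: x=[5.0000 8.5000 14.7500] v=[0.0000 3.0000 0.5000]
Step 4: x=[3.5000 12.7500 14.3750] v=[-3.0000 8.5000 -0.7500]
Max displacement = 3.0000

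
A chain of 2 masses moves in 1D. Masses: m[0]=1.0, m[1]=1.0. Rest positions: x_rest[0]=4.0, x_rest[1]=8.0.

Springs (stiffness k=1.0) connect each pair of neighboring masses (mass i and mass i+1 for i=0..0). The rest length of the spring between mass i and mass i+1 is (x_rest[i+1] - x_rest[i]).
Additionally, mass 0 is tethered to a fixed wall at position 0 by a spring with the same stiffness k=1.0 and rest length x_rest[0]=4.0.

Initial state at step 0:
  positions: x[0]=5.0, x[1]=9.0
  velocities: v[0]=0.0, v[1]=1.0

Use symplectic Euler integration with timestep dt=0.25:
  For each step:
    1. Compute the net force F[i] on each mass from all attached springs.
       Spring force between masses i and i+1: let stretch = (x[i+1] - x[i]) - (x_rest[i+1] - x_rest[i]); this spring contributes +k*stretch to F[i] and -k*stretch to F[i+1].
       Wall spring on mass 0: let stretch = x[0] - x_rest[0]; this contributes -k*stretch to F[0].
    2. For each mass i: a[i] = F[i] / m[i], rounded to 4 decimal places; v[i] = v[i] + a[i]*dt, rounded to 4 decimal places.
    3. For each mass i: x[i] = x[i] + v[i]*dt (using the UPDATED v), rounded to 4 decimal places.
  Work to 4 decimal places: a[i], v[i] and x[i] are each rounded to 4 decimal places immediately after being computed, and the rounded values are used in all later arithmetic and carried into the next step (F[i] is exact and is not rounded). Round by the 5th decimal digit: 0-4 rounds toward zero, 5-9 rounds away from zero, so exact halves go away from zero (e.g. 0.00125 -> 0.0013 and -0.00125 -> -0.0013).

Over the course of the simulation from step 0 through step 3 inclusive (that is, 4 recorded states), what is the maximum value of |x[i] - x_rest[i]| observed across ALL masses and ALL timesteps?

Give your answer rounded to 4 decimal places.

Step 0: x=[5.0000 9.0000] v=[0.0000 1.0000]
Step 1: x=[4.9375 9.2500] v=[-0.2500 1.0000]
Step 2: x=[4.8359 9.4805] v=[-0.4063 0.9219]
Step 3: x=[4.7224 9.6707] v=[-0.4541 0.7608]
Max displacement = 1.6707

Answer: 1.6707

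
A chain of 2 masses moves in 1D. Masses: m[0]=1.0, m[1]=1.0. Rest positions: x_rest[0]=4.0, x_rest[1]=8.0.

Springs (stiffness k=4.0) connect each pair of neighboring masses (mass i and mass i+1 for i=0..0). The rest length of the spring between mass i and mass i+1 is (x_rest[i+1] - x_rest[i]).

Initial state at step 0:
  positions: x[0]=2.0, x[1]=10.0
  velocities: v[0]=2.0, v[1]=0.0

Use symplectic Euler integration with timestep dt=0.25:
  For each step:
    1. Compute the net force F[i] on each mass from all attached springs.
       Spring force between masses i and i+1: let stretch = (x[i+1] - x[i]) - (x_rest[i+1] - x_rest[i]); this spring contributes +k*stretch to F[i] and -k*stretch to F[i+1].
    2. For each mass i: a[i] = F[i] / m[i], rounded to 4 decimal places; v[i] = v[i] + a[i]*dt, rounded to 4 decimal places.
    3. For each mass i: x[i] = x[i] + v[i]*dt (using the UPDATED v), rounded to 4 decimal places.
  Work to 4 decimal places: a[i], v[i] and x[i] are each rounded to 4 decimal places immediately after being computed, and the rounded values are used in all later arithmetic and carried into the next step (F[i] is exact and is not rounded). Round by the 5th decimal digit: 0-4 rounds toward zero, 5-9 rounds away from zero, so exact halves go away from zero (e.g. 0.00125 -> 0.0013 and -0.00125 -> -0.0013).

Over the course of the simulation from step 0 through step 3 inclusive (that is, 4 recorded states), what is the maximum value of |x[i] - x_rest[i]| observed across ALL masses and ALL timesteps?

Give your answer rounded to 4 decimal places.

Answer: 2.8125

Derivation:
Step 0: x=[2.0000 10.0000] v=[2.0000 0.0000]
Step 1: x=[3.5000 9.0000] v=[6.0000 -4.0000]
Step 2: x=[5.3750 7.6250] v=[7.5000 -5.5000]
Step 3: x=[6.8125 6.6875] v=[5.7500 -3.7500]
Max displacement = 2.8125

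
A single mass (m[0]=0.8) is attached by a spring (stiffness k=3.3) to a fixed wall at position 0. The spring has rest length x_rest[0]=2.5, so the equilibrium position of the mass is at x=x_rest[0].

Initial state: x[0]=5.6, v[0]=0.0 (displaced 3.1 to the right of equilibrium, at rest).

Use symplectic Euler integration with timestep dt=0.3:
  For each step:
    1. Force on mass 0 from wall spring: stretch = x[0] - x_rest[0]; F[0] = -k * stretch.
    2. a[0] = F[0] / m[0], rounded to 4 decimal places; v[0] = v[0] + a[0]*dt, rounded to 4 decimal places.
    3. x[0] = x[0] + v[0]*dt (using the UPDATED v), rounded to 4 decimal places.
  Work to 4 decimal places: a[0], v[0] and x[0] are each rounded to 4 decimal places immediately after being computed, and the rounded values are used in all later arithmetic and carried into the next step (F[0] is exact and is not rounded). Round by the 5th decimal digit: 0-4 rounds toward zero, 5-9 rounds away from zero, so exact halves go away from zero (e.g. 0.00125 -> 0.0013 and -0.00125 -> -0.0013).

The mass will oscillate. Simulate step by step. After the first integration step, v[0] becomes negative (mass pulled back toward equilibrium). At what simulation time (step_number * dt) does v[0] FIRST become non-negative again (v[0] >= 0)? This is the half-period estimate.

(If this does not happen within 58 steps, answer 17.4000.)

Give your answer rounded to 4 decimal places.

Answer: 1.8000

Derivation:
Step 0: x=[5.6000] v=[0.0000]
Step 1: x=[4.4491] v=[-3.8363]
Step 2: x=[2.5746] v=[-6.2483]
Step 3: x=[0.6724] v=[-6.3406]
Step 4: x=[-0.5513] v=[-4.0789]
Step 5: x=[-0.6422] v=[-0.3029]
Step 6: x=[0.4335] v=[3.5856]
First v>=0 after going negative at step 6, time=1.8000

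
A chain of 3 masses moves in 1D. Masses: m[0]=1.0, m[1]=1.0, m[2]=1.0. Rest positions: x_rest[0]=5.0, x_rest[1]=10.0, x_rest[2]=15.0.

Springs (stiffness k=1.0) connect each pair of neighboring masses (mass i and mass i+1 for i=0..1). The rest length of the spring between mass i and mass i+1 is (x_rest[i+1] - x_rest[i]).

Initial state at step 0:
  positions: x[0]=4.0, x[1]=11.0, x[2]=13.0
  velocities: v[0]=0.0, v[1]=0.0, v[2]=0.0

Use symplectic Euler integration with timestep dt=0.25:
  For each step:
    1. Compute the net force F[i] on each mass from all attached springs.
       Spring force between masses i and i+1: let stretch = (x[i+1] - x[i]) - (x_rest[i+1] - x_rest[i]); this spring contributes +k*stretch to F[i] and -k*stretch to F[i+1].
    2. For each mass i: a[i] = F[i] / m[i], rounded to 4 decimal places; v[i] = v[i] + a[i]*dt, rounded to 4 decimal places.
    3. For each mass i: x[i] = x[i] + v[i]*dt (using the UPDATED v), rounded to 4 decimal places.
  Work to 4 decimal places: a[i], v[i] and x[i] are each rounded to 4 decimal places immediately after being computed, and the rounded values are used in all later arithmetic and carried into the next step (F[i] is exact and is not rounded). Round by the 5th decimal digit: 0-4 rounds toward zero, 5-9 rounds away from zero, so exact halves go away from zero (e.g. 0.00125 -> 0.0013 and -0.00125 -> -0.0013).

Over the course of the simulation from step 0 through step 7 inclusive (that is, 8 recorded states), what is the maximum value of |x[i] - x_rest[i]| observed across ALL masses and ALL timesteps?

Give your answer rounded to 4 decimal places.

Step 0: x=[4.0000 11.0000 13.0000] v=[0.0000 0.0000 0.0000]
Step 1: x=[4.1250 10.6875 13.1875] v=[0.5000 -1.2500 0.7500]
Step 2: x=[4.3477 10.1211 13.5313] v=[0.8906 -2.2656 1.3750]
Step 3: x=[4.6187 9.4070 13.9744] v=[1.0840 -2.8564 1.7725]
Step 4: x=[4.8765 8.6791 14.4446] v=[1.0311 -2.9116 1.8807]
Step 5: x=[5.0595 8.0739 14.8669] v=[0.7318 -2.4209 1.6893]
Step 6: x=[5.1184 7.7048 15.1772] v=[0.2354 -1.4763 1.2411]
Step 7: x=[5.0264 7.6411 15.3330] v=[-0.3680 -0.2548 0.6230]
Max displacement = 2.3589

Answer: 2.3589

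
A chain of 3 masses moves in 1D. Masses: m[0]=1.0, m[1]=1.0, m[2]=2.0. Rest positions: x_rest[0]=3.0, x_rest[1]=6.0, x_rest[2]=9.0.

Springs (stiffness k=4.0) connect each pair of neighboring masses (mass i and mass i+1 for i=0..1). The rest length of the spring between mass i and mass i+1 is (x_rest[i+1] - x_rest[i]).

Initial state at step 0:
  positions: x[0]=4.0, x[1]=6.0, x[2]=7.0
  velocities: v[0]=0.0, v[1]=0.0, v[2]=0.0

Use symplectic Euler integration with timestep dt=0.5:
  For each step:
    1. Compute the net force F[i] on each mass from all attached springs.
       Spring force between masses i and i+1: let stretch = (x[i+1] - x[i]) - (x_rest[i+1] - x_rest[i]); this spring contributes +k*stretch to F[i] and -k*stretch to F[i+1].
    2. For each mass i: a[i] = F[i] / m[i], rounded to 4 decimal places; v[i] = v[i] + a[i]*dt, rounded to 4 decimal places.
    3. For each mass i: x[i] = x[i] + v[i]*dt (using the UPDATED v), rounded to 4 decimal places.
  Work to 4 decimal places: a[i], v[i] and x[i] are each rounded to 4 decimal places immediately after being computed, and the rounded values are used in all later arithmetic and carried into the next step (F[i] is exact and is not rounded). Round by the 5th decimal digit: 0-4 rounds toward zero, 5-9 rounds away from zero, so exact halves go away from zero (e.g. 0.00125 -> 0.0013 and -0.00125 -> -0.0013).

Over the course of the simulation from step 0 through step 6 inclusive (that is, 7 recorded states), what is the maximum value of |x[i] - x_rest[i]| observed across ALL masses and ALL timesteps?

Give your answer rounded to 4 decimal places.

Step 0: x=[4.0000 6.0000 7.0000] v=[0.0000 0.0000 0.0000]
Step 1: x=[3.0000 5.0000 8.0000] v=[-2.0000 -2.0000 2.0000]
Step 2: x=[1.0000 5.0000 9.0000] v=[-4.0000 0.0000 2.0000]
Step 3: x=[0.0000 5.0000 9.5000] v=[-2.0000 0.0000 1.0000]
Step 4: x=[1.0000 4.5000 9.2500] v=[2.0000 -1.0000 -0.5000]
Step 5: x=[2.5000 5.2500 8.1250] v=[3.0000 1.5000 -2.2500]
Step 6: x=[3.7500 6.1250 7.0625] v=[2.5000 1.7500 -2.1250]
Max displacement = 3.0000

Answer: 3.0000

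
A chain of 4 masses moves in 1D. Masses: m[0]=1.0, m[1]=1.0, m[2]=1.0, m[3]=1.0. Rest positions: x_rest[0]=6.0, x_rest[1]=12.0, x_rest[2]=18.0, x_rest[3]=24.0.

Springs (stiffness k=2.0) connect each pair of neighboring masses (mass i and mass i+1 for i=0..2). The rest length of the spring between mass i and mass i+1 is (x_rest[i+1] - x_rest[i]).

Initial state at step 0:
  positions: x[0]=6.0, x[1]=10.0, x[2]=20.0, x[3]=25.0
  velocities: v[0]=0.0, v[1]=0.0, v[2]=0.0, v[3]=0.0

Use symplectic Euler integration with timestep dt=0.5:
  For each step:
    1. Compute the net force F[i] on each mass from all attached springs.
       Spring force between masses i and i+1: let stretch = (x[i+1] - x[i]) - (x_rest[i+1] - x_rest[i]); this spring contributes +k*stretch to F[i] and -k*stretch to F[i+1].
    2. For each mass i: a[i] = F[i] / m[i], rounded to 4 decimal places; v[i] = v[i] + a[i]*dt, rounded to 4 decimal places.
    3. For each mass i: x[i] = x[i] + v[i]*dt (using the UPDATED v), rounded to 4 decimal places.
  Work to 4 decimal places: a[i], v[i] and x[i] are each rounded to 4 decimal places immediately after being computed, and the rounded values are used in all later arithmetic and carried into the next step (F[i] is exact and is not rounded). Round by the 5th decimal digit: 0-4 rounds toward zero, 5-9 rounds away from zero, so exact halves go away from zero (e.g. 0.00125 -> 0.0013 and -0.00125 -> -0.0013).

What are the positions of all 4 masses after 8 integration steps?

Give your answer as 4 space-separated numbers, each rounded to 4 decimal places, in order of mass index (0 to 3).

Step 0: x=[6.0000 10.0000 20.0000 25.0000] v=[0.0000 0.0000 0.0000 0.0000]
Step 1: x=[5.0000 13.0000 17.5000 25.5000] v=[-2.0000 6.0000 -5.0000 1.0000]
Step 2: x=[5.0000 14.2500 16.7500 25.0000] v=[0.0000 2.5000 -1.5000 -1.0000]
Step 3: x=[6.6250 12.1250 18.8750 23.3750] v=[3.2500 -4.2500 4.2500 -3.2500]
Step 4: x=[8.0000 10.6250 19.8750 22.5000] v=[2.7500 -3.0000 2.0000 -1.7500]
Step 5: x=[7.6875 12.4375 17.5625 23.3125] v=[-0.6250 3.6250 -4.6250 1.6250]
Step 6: x=[6.7500 14.4375 15.5625 24.2500] v=[-1.8750 4.0000 -4.0000 1.8750]
Step 7: x=[6.6563 13.1563 17.3438 23.8438] v=[-0.1875 -2.5625 3.5625 -0.8125]
Step 8: x=[6.8126 10.7188 20.2813 23.1876] v=[0.3125 -4.8750 5.8750 -1.3125]

Answer: 6.8126 10.7188 20.2813 23.1876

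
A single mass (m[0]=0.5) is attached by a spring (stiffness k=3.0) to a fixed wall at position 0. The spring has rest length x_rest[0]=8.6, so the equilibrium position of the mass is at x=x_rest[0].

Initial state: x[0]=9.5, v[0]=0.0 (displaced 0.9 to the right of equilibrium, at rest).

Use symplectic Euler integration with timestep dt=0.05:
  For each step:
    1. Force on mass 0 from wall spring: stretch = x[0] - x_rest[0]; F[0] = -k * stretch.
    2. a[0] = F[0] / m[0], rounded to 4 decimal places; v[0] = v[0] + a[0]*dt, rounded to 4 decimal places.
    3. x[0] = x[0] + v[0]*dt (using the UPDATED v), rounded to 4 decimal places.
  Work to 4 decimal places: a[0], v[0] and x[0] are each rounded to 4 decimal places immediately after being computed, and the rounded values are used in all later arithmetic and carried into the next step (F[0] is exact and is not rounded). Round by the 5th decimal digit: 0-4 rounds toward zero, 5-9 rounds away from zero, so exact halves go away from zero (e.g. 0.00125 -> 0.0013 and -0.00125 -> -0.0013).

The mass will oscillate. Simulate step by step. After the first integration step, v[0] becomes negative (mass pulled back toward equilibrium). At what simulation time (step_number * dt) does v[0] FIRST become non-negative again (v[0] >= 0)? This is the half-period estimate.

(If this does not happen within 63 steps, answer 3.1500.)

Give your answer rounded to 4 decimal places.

Answer: 1.3000

Derivation:
Step 0: x=[9.5000] v=[0.0000]
Step 1: x=[9.4865] v=[-0.2700]
Step 2: x=[9.4597] v=[-0.5360]
Step 3: x=[9.4200] v=[-0.7939]
Step 4: x=[9.3680] v=[-1.0399]
Step 5: x=[9.3045] v=[-1.2703]
Step 6: x=[9.2304] v=[-1.4817]
Step 7: x=[9.1469] v=[-1.6708]
Step 8: x=[9.0552] v=[-1.8349]
Step 9: x=[8.9566] v=[-1.9715]
Step 10: x=[8.8527] v=[-2.0785]
Step 11: x=[8.7450] v=[-2.1543]
Step 12: x=[8.6351] v=[-2.1978]
Step 13: x=[8.5247] v=[-2.2083]
Step 14: x=[8.4154] v=[-2.1857]
Step 15: x=[8.3089] v=[-2.1303]
Step 16: x=[8.2068] v=[-2.0430]
Step 17: x=[8.1106] v=[-1.9250]
Step 18: x=[8.0217] v=[-1.7782]
Step 19: x=[7.9415] v=[-1.6047]
Step 20: x=[7.8711] v=[-1.4072]
Step 21: x=[7.8117] v=[-1.1885]
Step 22: x=[7.7641] v=[-0.9520]
Step 23: x=[7.7290] v=[-0.7012]
Step 24: x=[7.7070] v=[-0.4399]
Step 25: x=[7.6984] v=[-0.1720]
Step 26: x=[7.7033] v=[0.0985]
First v>=0 after going negative at step 26, time=1.3000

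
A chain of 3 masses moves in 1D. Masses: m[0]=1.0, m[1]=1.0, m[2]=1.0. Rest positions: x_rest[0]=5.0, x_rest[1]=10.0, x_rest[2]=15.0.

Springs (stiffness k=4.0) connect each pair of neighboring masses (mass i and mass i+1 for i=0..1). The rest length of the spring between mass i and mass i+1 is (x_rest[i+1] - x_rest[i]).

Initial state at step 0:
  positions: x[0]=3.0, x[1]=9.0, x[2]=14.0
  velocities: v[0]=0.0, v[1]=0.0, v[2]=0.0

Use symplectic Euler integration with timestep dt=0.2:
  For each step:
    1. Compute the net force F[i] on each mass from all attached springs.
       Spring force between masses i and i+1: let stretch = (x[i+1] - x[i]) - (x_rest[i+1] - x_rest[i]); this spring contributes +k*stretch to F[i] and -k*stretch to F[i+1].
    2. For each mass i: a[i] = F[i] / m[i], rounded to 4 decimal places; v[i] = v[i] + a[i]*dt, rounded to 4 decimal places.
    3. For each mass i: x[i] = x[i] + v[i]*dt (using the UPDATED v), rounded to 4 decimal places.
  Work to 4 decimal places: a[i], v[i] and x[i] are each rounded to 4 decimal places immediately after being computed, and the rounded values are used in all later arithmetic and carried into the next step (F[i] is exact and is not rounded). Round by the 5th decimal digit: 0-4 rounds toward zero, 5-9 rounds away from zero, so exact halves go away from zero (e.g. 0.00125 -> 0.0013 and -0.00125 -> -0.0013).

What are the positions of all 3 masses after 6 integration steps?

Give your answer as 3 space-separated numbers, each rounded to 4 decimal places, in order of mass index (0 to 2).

Step 0: x=[3.0000 9.0000 14.0000] v=[0.0000 0.0000 0.0000]
Step 1: x=[3.1600 8.8400 14.0000] v=[0.8000 -0.8000 0.0000]
Step 2: x=[3.4288 8.5968 13.9744] v=[1.3440 -1.2160 -0.1280]
Step 3: x=[3.7245 8.3871 13.8884] v=[1.4784 -1.0483 -0.4301]
Step 4: x=[3.9662 8.3116 13.7222] v=[1.2085 -0.3773 -0.8311]
Step 5: x=[4.1032 8.4066 13.4903] v=[0.6848 0.4749 -1.1596]
Step 6: x=[4.1287 8.6264 13.2450] v=[0.1275 1.0991 -1.2266]

Answer: 4.1287 8.6264 13.2450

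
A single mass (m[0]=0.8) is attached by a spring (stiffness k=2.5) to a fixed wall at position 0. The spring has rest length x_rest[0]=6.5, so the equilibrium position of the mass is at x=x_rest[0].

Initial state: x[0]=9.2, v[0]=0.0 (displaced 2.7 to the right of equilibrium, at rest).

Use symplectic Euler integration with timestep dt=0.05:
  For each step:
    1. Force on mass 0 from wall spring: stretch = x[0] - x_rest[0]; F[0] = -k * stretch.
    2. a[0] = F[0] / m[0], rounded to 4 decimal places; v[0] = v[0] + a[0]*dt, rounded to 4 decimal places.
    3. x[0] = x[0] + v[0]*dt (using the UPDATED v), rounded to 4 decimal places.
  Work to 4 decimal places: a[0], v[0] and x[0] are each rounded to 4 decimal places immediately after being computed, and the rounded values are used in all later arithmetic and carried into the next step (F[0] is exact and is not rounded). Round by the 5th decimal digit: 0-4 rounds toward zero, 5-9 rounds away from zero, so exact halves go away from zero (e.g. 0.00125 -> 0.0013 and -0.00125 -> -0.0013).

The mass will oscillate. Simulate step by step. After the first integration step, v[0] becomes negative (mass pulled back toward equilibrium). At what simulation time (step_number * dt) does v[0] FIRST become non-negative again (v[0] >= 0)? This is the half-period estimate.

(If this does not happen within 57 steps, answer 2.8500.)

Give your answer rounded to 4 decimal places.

Answer: 1.8000

Derivation:
Step 0: x=[9.2000] v=[0.0000]
Step 1: x=[9.1789] v=[-0.4219]
Step 2: x=[9.1369] v=[-0.8405]
Step 3: x=[9.0743] v=[-1.2525]
Step 4: x=[8.9916] v=[-1.6547]
Step 5: x=[8.8894] v=[-2.0440]
Step 6: x=[8.7685] v=[-2.4173]
Step 7: x=[8.6299] v=[-2.7718]
Step 8: x=[8.4747] v=[-3.1046]
Step 9: x=[8.3040] v=[-3.4131]
Step 10: x=[8.1193] v=[-3.6950]
Step 11: x=[7.9219] v=[-3.9480]
Step 12: x=[7.7134] v=[-4.1702]
Step 13: x=[7.4954] v=[-4.3598]
Step 14: x=[7.2696] v=[-4.5153]
Step 15: x=[7.0378] v=[-4.6356]
Step 16: x=[6.8018] v=[-4.7196]
Step 17: x=[6.5635] v=[-4.7668]
Step 18: x=[6.3247] v=[-4.7767]
Step 19: x=[6.0872] v=[-4.7493]
Step 20: x=[5.8530] v=[-4.6848]
Step 21: x=[5.6238] v=[-4.5837]
Step 22: x=[5.4015] v=[-4.4468]
Step 23: x=[5.1877] v=[-4.2752]
Step 24: x=[4.9842] v=[-4.0702]
Step 25: x=[4.7925] v=[-3.8334]
Step 26: x=[4.6142] v=[-3.5666]
Step 27: x=[4.4506] v=[-3.2719]
Step 28: x=[4.3030] v=[-2.9517]
Step 29: x=[4.1726] v=[-2.6084]
Step 30: x=[4.0604] v=[-2.2447]
Step 31: x=[3.9672] v=[-1.8635]
Step 32: x=[3.8938] v=[-1.4678]
Step 33: x=[3.8408] v=[-1.0606]
Step 34: x=[3.8085] v=[-0.6451]
Step 35: x=[3.7973] v=[-0.2246]
Step 36: x=[3.8072] v=[0.1977]
First v>=0 after going negative at step 36, time=1.8000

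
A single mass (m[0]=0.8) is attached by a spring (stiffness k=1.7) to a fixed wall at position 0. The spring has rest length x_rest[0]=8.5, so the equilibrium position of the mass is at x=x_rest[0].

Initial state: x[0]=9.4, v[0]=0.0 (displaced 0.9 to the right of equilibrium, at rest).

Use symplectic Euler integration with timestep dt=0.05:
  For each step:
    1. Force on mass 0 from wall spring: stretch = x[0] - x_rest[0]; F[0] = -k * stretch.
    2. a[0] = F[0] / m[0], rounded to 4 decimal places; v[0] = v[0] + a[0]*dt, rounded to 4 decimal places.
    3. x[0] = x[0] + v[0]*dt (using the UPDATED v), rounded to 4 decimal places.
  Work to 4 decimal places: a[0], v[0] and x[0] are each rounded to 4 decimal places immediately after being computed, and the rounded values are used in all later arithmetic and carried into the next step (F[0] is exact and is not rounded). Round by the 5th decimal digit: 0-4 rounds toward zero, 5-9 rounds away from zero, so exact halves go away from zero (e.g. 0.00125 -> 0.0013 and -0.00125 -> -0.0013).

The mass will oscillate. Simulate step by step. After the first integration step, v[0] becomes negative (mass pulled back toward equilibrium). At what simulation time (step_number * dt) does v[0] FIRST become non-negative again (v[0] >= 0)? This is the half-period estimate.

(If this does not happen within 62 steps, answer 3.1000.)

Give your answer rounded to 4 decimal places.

Answer: 2.2000

Derivation:
Step 0: x=[9.4000] v=[0.0000]
Step 1: x=[9.3952] v=[-0.0956]
Step 2: x=[9.3857] v=[-0.1907]
Step 3: x=[9.3715] v=[-0.2848]
Step 4: x=[9.3526] v=[-0.3774]
Step 5: x=[9.3292] v=[-0.4680]
Step 6: x=[9.3014] v=[-0.5561]
Step 7: x=[9.2693] v=[-0.6413]
Step 8: x=[9.2332] v=[-0.7230]
Step 9: x=[9.1932] v=[-0.8009]
Step 10: x=[9.1495] v=[-0.8746]
Step 11: x=[9.1023] v=[-0.9436]
Step 12: x=[9.0519] v=[-1.0076]
Step 13: x=[8.9986] v=[-1.0662]
Step 14: x=[8.9426] v=[-1.1192]
Step 15: x=[8.8843] v=[-1.1662]
Step 16: x=[8.8240] v=[-1.2070]
Step 17: x=[8.7619] v=[-1.2414]
Step 18: x=[8.6984] v=[-1.2692]
Step 19: x=[8.6339] v=[-1.2903]
Step 20: x=[8.5687] v=[-1.3045]
Step 21: x=[8.5031] v=[-1.3118]
Step 22: x=[8.4375] v=[-1.3121]
Step 23: x=[8.3722] v=[-1.3055]
Step 24: x=[8.3076] v=[-1.2919]
Step 25: x=[8.2440] v=[-1.2715]
Step 26: x=[8.1818] v=[-1.2443]
Step 27: x=[8.1213] v=[-1.2105]
Step 28: x=[8.0628] v=[-1.1703]
Step 29: x=[8.0066] v=[-1.1238]
Step 30: x=[7.9530] v=[-1.0714]
Step 31: x=[7.9023] v=[-1.0133]
Step 32: x=[7.8548] v=[-0.9498]
Step 33: x=[7.8107] v=[-0.8812]
Step 34: x=[7.7703] v=[-0.8080]
Step 35: x=[7.7338] v=[-0.7305]
Step 36: x=[7.7013] v=[-0.6491]
Step 37: x=[7.6731] v=[-0.5642]
Step 38: x=[7.6493] v=[-0.4763]
Step 39: x=[7.6300] v=[-0.3859]
Step 40: x=[7.6153] v=[-0.2935]
Step 41: x=[7.6053] v=[-0.1995]
Step 42: x=[7.6001] v=[-0.1044]
Step 43: x=[7.5997] v=[-0.0088]
Step 44: x=[7.6040] v=[0.0869]
First v>=0 after going negative at step 44, time=2.2000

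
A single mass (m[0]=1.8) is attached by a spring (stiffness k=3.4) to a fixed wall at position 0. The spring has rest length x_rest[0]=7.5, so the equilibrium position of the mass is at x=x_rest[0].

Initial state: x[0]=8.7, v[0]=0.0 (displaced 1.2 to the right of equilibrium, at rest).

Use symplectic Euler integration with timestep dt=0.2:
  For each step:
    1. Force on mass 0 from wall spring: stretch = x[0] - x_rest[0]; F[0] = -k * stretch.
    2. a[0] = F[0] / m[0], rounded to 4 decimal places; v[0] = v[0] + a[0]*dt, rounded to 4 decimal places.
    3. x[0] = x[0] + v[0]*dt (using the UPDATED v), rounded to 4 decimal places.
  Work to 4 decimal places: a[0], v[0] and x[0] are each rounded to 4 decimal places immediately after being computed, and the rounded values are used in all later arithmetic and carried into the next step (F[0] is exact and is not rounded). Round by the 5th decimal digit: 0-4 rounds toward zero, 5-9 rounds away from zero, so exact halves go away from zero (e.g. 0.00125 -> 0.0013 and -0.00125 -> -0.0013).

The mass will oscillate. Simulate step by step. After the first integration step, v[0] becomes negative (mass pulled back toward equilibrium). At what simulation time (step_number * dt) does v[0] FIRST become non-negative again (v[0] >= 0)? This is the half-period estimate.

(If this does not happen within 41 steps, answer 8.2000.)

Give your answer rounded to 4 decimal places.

Step 0: x=[8.7000] v=[0.0000]
Step 1: x=[8.6093] v=[-0.4533]
Step 2: x=[8.4348] v=[-0.8724]
Step 3: x=[8.1897] v=[-1.2255]
Step 4: x=[7.8925] v=[-1.4861]
Step 5: x=[7.5656] v=[-1.6344]
Step 6: x=[7.2338] v=[-1.6592]
Step 7: x=[6.9221] v=[-1.5586]
Step 8: x=[6.6540] v=[-1.3403]
Step 9: x=[6.4499] v=[-1.0207]
Step 10: x=[6.3251] v=[-0.6240]
Step 11: x=[6.2891] v=[-0.1801]
Step 12: x=[6.3446] v=[0.2774]
First v>=0 after going negative at step 12, time=2.4000

Answer: 2.4000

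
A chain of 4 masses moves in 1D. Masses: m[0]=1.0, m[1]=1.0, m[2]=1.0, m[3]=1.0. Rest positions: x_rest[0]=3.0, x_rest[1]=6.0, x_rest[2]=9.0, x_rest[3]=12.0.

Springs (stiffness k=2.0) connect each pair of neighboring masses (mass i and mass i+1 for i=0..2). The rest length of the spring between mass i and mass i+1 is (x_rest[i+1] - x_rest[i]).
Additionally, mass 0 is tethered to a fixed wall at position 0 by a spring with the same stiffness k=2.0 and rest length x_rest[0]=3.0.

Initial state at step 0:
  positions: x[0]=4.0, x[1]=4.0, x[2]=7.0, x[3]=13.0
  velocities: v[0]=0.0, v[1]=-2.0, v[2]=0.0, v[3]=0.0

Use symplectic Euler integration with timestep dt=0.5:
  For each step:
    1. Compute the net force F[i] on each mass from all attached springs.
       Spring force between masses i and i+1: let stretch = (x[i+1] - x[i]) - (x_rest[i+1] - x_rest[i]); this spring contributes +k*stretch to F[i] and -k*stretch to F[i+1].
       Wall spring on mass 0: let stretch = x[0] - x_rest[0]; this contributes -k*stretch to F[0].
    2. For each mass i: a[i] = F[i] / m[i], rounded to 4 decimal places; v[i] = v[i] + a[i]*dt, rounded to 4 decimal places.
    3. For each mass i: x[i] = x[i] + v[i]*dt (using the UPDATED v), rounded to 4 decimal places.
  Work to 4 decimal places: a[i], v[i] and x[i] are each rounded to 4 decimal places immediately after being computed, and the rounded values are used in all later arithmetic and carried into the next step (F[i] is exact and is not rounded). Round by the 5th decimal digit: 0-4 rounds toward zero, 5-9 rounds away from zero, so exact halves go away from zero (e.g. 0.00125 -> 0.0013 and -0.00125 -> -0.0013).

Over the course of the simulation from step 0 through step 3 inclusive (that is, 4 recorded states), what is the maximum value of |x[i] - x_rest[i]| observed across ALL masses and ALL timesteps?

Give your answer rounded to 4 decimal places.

Answer: 2.7500

Derivation:
Step 0: x=[4.0000 4.0000 7.0000 13.0000] v=[0.0000 -2.0000 0.0000 0.0000]
Step 1: x=[2.0000 4.5000 8.5000 11.5000] v=[-4.0000 1.0000 3.0000 -3.0000]
Step 2: x=[0.2500 5.7500 9.5000 10.0000] v=[-3.5000 2.5000 2.0000 -3.0000]
Step 3: x=[1.1250 6.1250 8.8750 9.7500] v=[1.7500 0.7500 -1.2500 -0.5000]
Max displacement = 2.7500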